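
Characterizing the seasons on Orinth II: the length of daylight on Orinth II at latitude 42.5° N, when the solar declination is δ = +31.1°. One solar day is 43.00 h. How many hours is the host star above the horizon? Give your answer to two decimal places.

29.52 h

cos H₀ = −tan φ · tan δ = −tan(+42.5°) × tan(+31.100°) = -0.5528, so H₀ = 2.1565 rad = 123.56°.
Daylight = 2H₀/(2π) × 43.00 h = (2.1565/π) × 43.00 = 29.52 h.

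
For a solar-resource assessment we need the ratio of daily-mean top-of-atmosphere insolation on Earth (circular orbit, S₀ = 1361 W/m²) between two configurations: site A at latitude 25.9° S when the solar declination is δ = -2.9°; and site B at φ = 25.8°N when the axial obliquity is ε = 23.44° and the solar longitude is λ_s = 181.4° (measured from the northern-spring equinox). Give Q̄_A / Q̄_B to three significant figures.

Q̄_A / Q̄_B ≈ 1.04

— Configuration A (φ=-25.9°):
cos H₀ = −tan(-25.9°) tan(-2.900°) = -0.0246, H₀ = 1.5954 rad.
Bracket: H₀ sin φ sin δ + cos φ cos δ sin H₀ = 1.5954×-0.43680×-0.05059 + 0.89956×0.99872×0.99970 = 0.035255 + 0.898139 = 0.933394.
Q̄ = (S₀/π) × [bracket] = (1361/π) × 0.933394 = 404.36 W/m².
— Configuration B (φ=+25.8°):
Solar declination: sin δ = sin ε · sin λ_s = sin 23.44° × sin 181.4° = -0.00972, so δ = -0.557°.
cos H₀ = −tan(+25.8°) tan(-0.557°) = 0.0047, H₀ = 1.5661 rad.
Bracket: H₀ sin φ sin δ + cos φ cos δ sin H₀ = 1.5661×0.43523×-0.00972 + 0.90032×0.99995×0.99999 = -0.006625 + 0.900266 = 0.893641.
Q̄ = (S₀/π) × [bracket] = (1361/π) × 0.893641 = 387.14 W/m².
Ratio Q̄_A / Q̄_B = 404.36 / 387.14 = 1.044.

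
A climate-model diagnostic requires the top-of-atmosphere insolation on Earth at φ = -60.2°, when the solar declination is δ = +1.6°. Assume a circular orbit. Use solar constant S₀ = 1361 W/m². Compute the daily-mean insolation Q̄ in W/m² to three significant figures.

Q̄ ≈ 199 W/m²

cos H₀ = −tan(-60.2°) tan(+1.600°) = 0.0488, H₀ = 1.5220 rad.
Bracket: H₀ sin φ sin δ + cos φ cos δ sin H₀ = 1.5220×-0.86777×0.02792 + 0.49697×0.99961×0.99881 = -0.036875 + 0.496185 = 0.459310.
Q̄ = (S₀/π) × [bracket] = (1361/π) × 0.459310 = 199.0 W/m².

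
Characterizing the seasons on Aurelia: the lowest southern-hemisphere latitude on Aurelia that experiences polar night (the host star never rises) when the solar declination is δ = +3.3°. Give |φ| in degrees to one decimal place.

|φ| = 86.7°

Polar night requires cos H₀ = −tan φ tan δ ≥ 1, i.e. tan φ tan δ ≤ −1.
The boundary is |tan φ| · |tan δ| = 1, so |φ| = 90° − |δ| = 90° − 3.3° = 86.7° in the southern hemisphere.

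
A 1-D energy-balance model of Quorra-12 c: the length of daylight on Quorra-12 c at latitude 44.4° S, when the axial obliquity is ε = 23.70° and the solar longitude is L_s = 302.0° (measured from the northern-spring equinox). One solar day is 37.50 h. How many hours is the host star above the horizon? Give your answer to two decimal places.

23.08 h

Solar declination: sin δ = sin ε · sin L_s = sin 23.70° × sin 302.0° = -0.34087, so δ = -19.930°.
cos h₀ = −tan ϕ · tan δ = −tan(-44.4°) × tan(-19.930°) = -0.3551, so h₀ = 1.9338 rad = 110.80°.
Daylight = 2h₀/(2π) × 37.50 h = (1.9338/π) × 37.50 = 23.08 h.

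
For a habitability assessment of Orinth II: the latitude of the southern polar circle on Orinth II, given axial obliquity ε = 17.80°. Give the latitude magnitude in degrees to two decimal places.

72.20°

The polar circle is the lowest latitude that experiences at least one full rotation of continuous darkness at the northern-summer solstice; it lies at |φ| = 90° − ε = 90° − 17.80° = 72.20°.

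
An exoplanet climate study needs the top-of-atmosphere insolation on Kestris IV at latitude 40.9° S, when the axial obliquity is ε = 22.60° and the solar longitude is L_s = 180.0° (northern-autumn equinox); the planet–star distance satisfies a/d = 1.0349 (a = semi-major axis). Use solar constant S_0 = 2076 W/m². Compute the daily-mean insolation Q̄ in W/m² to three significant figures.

Q̄ ≈ 535 W/m²

Solar declination: sin δ = sin ε · sin L_s = sin 22.60° × sin 180.0° = 0.00000, so δ = +0.000°.
cos h₀ = −tan(-40.9°) tan(+0.000°) = 0.0000, h₀ = 1.5708 rad.
Bracket: h₀ sin ϕ sin δ + cos ϕ cos δ sin h₀ = 1.5708×-0.65474×0.00000 + 0.75585×1.00000×1.00000 = -0.000000 + 0.755850 = 0.755850.
Inverse-square distance factor (a/d)² = 1.0349² = 1.071018.
Q̄ = (S_0/π) × 1.071018 × [bracket] = (2076/π) × 1.071018 × 0.755850 = 534.9 W/m².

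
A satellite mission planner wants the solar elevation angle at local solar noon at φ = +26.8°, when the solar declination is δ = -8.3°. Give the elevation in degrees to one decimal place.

54.9°

At local noon the hour angle is zero, so the zenith angle equals |φ − δ| = |+26.8° − (-8.300°)| = 35.100°.
Elevation = 90° − 35.100° = 54.9°.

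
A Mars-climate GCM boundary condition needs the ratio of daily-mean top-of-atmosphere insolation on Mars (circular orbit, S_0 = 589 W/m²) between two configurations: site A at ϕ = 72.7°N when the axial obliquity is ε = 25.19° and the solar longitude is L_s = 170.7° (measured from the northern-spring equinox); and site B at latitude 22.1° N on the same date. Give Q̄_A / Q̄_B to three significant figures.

— Configuration A (ϕ=+72.7°):
Solar declination: sin δ = sin ε · sin L_s = sin 25.19° × sin 170.7° = 0.06878, so δ = +3.944°.
cos h₀ = −tan(+72.7°) tan(+3.944°) = -0.2214, h₀ = 1.7940 rad.
Bracket: h₀ sin ϕ sin δ + cos ϕ cos δ sin h₀ = 1.7940×0.95476×0.06878 + 0.29737×0.99763×0.97519 = 0.117809 + 0.289305 = 0.407114.
Q̄ = (S_0/π) × [bracket] = (589/π) × 0.407114 = 76.328 W/m².
— Configuration B (ϕ=+22.1°):
cos h₀ = −tan(+22.1°) tan(+3.944°) = -0.0280, h₀ = 1.5988 rad.
Bracket: h₀ sin ϕ sin δ + cos ϕ cos δ sin h₀ = 1.5988×0.37622×0.06878 + 0.92653×0.99763×0.99961 = 0.041371 + 0.923974 = 0.965345.
Q̄ = (S_0/π) × [bracket] = (589/π) × 0.965345 = 180.99 W/m².
Ratio Q̄_A / Q̄_B = 76.328 / 180.99 = 0.4217.

Q̄_A / Q̄_B ≈ 0.422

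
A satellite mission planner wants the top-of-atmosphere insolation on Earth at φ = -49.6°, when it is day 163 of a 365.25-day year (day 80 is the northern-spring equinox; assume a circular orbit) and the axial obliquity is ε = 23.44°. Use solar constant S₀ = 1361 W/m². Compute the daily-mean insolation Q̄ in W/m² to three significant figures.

Q̄ ≈ 87.5 W/m²

Solar longitude: λ_s = 360° × (163 − 80)/365.25 = 81.807°.
sin δ = sin 23.44° × sin 81.807° = 0.39373, so δ = +23.187°.
cos H₀ = −tan(-49.6°) tan(+23.187°) = 0.5033, H₀ = 1.0434 rad.
Bracket: H₀ sin φ sin δ + cos φ cos δ sin H₀ = 1.0434×-0.76154×0.39373 + 0.64812×0.91923×0.86412 = -0.312854 + 0.514818 = 0.201964.
Q̄ = (S₀/π) × [bracket] = (1361/π) × 0.201964 = 87.49 W/m².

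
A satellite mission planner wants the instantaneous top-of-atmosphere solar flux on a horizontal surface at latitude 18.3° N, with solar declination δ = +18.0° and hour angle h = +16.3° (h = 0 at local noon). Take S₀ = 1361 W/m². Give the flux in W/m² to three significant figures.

cos θ_z = sin φ sin δ + cos φ cos δ cos h = 0.097029 + 0.866663 = 0.963692.
Flux = S₀ · cos θ_z = 1361 × 0.963692 = 1312 W/m².

1.31e+03 W/m²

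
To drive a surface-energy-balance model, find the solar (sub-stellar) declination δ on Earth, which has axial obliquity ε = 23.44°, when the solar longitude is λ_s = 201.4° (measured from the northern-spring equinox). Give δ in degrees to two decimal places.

δ = -8.35°

sin δ = sin ε · sin λ_s = sin 23.44° × sin 201.4° = -0.145144.
δ = arcsin(-0.145144) = -8.35°.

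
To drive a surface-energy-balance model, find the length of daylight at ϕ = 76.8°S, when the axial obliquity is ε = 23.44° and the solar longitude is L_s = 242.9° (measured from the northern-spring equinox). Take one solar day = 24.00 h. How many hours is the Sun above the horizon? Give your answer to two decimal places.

24.00 h

Solar declination: sin δ = sin ε · sin L_s = sin 23.44° × sin 242.9° = -0.35412, so δ = -20.739°.
Sunrise equation: cos h₀ = −tan ϕ · tan δ = -1.6144 ≤ −1, so the Sun never sets (polar day) and h₀ = π.
Daylight = 2h₀/(2π) × 24.00 h = (3.1416/π) × 24.00 = 24.00 h.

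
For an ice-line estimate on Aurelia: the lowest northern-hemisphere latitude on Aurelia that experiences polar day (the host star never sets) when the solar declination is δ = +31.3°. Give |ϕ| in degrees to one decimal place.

Polar day requires cos h₀ = −tan ϕ tan δ ≤ −1, i.e. tan ϕ tan δ ≥ 1.
The boundary is |tan ϕ| · |tan δ| = 1, so |ϕ| = 90° − |δ| = 90° − 31.3° = 58.7° in the northern hemisphere.

|ϕ| = 58.7°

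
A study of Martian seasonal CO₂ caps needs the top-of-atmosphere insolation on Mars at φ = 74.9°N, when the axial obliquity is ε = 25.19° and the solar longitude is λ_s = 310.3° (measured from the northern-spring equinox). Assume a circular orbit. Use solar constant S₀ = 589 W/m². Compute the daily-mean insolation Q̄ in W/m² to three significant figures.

Q̄ ≈ 0.00 W/m²

Solar declination: sin δ = sin ε · sin λ_s = sin 25.19° × sin 310.3° = -0.32461, so δ = -18.942°.
cos H₀ = −tan(+74.9°) tan(-18.942°) = 1.2719 ≥ 1 ⇒ polar night, H₀ = 0 and Q̄ = 0.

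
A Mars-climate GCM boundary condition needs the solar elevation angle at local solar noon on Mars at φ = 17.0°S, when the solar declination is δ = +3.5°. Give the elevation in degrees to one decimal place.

69.5°

At local noon the hour angle is zero, so the zenith angle equals |φ − δ| = |-17.0° − (+3.500°)| = 20.500°.
Elevation = 90° − 20.500° = 69.5°.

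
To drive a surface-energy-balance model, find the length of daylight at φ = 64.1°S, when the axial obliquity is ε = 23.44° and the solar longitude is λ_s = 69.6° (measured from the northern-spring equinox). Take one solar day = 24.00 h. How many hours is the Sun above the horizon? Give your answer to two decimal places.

Solar declination: sin δ = sin ε · sin λ_s = sin 23.44° × sin 69.6° = 0.37284, so δ = +21.891°.
cos H₀ = −tan φ · tan δ = −tan(-64.1°) × tan(+21.891°) = 0.8275, so H₀ = 0.5962 rad = 34.16°.
Daylight = 2H₀/(2π) × 24.00 h = (0.5962/π) × 24.00 = 4.55 h.

4.55 h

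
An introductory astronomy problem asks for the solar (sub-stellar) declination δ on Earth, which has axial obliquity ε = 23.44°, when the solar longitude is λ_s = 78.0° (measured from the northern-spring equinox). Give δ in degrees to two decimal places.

sin δ = sin ε · sin λ_s = sin 23.44° × sin 78.0° = 0.389096.
δ = arcsin(0.389096) = +22.90°.

δ = +22.90°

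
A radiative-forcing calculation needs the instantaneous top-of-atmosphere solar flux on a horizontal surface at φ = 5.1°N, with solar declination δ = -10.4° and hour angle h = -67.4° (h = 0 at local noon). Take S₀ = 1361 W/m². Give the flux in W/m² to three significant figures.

491 W/m²

cos θ_z = sin φ sin δ + cos φ cos δ cos h = -0.016047 + 0.376486 = 0.360439.
Flux = S₀ · cos θ_z = 1361 × 0.360439 = 490.6 W/m².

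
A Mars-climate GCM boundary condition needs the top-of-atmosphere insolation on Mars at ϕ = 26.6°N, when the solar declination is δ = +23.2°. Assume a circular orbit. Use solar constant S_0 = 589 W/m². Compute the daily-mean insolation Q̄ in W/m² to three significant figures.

cos h₀ = −tan(+26.6°) tan(+23.200°) = -0.2146, h₀ = 1.7871 rad.
Bracket: h₀ sin ϕ sin δ + cos ϕ cos δ sin h₀ = 1.7871×0.44776×0.39394 + 0.89415×0.91914×0.97670 = 0.315228 + 0.802700 = 1.117928.
Q̄ = (S_0/π) × [bracket] = (589/π) × 1.117928 = 209.6 W/m².

Q̄ ≈ 210 W/m²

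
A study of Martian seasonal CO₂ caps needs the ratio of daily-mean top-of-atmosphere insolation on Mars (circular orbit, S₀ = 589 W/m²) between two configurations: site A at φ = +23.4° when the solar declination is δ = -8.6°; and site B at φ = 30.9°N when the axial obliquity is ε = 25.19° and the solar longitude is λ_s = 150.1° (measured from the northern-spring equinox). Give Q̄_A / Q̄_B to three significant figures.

— Configuration A (φ=+23.4°):
cos H₀ = −tan(+23.4°) tan(-8.600°) = 0.0654, H₀ = 1.5053 rad.
Bracket: H₀ sin φ sin δ + cos φ cos δ sin H₀ = 1.5053×0.39715×-0.14954 + 0.91775×0.98876×0.99786 = -0.089399 + 0.905493 = 0.816094.
Q̄ = (S₀/π) × [bracket] = (589/π) × 0.816094 = 153.00 W/m².
— Configuration B (φ=+30.9°):
Solar declination: sin δ = sin ε · sin λ_s = sin 25.19° × sin 150.1° = 0.21217, so δ = +12.249°.
cos H₀ = −tan(+30.9°) tan(+12.249°) = -0.1299, H₀ = 1.7011 rad.
Bracket: H₀ sin φ sin δ + cos φ cos δ sin H₀ = 1.7011×0.51354×0.21217 + 0.85806×0.97723×0.99152 = 0.185348 + 0.831411 = 1.016759.
Q̄ = (S₀/π) × [bracket] = (589/π) × 1.016759 = 190.63 W/m².
Ratio Q̄_A / Q̄_B = 153.00 / 190.63 = 0.8026.

Q̄_A / Q̄_B ≈ 0.803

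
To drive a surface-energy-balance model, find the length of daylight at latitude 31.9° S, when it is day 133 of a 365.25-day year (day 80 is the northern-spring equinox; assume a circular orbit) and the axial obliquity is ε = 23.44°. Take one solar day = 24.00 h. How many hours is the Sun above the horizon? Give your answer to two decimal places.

10.41 h

Solar longitude: L_s = 360° × (133 − 80)/365.25 = 52.238°.
sin δ = sin 23.44° × sin 52.238° = 0.31448, so δ = +18.329°.
cos h₀ = −tan ϕ · tan δ = −tan(-31.9°) × tan(+18.329°) = 0.2062, so h₀ = 1.3631 rad = 78.10°.
Daylight = 2h₀/(2π) × 24.00 h = (1.3631/π) × 24.00 = 10.41 h.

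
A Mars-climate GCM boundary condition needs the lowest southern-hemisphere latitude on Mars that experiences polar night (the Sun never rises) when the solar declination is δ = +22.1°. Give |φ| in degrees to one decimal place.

|φ| = 67.9°

Polar night requires cos H₀ = −tan φ tan δ ≥ 1, i.e. tan φ tan δ ≤ −1.
The boundary is |tan φ| · |tan δ| = 1, so |φ| = 90° − |δ| = 90° − 22.1° = 67.9° in the southern hemisphere.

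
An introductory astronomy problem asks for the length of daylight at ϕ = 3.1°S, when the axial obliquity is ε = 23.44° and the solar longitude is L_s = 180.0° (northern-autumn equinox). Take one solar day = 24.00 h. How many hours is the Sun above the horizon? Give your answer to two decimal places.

12.00 h

Solar declination: sin δ = sin ε · sin L_s = sin 23.44° × sin 180.0° = 0.00000, so δ = +0.000°.
cos h₀ = −tan ϕ · tan δ = −tan(-3.1°) × tan(+0.000°) = 0.0000, so h₀ = 1.5708 rad = 90.00°.
Daylight = 2h₀/(2π) × 24.00 h = (1.5708/π) × 24.00 = 12.00 h.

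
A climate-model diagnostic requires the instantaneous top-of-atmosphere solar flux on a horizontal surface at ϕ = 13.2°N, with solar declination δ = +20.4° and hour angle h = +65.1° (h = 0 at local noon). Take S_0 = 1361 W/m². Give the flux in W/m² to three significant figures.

631 W/m²

cos θ_z = sin ϕ sin δ + cos ϕ cos δ cos h = 0.079597 + 0.384203 = 0.463800.
Flux = S_0 · cos θ_z = 1361 × 0.463800 = 631.2 W/m².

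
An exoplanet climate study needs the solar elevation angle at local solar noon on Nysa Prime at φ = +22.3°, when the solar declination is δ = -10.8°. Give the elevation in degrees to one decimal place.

56.9°

At local noon the hour angle is zero, so the zenith angle equals |φ − δ| = |+22.3° − (-10.800°)| = 33.100°.
Elevation = 90° − 33.100° = 56.9°.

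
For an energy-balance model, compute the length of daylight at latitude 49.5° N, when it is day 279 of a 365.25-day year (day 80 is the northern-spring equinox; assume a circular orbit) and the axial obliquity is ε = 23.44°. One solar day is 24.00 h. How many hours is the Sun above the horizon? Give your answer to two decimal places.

Solar longitude: λ_s = 360° × (279 − 80)/365.25 = 196.140°.
sin δ = sin 23.44° × sin 196.140° = -0.11058, so δ = -6.349°.
cos H₀ = −tan φ · tan δ = −tan(+49.5°) × tan(-6.349°) = 0.1303, so H₀ = 1.4402 rad = 82.51°.
Daylight = 2H₀/(2π) × 24.00 h = (1.4402/π) × 24.00 = 11.00 h.

11.00 h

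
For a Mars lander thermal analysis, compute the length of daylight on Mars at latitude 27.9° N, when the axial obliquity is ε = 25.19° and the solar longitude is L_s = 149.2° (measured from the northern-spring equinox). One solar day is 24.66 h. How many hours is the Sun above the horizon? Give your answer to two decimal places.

Solar declination: sin δ = sin ε · sin L_s = sin 25.19° × sin 149.2° = 0.21794, so δ = +12.588°.
cos h₀ = −tan ϕ · tan δ = −tan(+27.9°) × tan(+12.588°) = -0.1182, so h₀ = 1.6893 rad = 96.79°.
Daylight = 2h₀/(2π) × 24.66 h = (1.6893/π) × 24.66 = 13.26 h.

13.26 h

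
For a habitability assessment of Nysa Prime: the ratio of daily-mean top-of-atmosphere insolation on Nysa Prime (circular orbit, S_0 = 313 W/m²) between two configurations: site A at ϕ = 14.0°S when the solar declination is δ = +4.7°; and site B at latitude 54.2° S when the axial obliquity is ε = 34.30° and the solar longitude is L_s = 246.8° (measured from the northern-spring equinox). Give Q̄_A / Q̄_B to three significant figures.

Q̄_A / Q̄_B ≈ 0.693

— Configuration A (ϕ=-14.0°):
cos h₀ = −tan(-14.0°) tan(+4.700°) = 0.0205, h₀ = 1.5503 rad.
Bracket: h₀ sin ϕ sin δ + cos ϕ cos δ sin h₀ = 1.5503×-0.24192×0.08194 + 0.97030×0.99664×0.99979 = -0.030731 + 0.966837 = 0.936106.
Q̄ = (S_0/π) × [bracket] = (313/π) × 0.936106 = 93.265 W/m².
— Configuration B (ϕ=-54.2°):
Solar declination: sin δ = sin ε · sin L_s = sin 34.30° × sin 246.8° = -0.51796, so δ = -31.195°.
cos h₀ = −tan(-54.2°) tan(-31.195°) = -0.8396, h₀ = 2.5673 rad.
Bracket: h₀ sin ϕ sin δ + cos ϕ cos δ sin h₀ = 2.5673×-0.81106×-0.51796 + 0.58496×0.85541×0.54327 = 1.078514 + 0.271842 = 1.350356.
Q̄ = (S_0/π) × [bracket] = (313/π) × 1.350356 = 134.54 W/m².
Ratio Q̄_A / Q̄_B = 93.265 / 134.54 = 0.6932.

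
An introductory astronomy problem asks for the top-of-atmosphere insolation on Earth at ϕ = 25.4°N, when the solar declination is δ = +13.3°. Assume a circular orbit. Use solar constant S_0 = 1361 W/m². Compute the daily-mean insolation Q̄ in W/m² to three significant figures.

Q̄ ≈ 450 W/m²

cos h₀ = −tan(+25.4°) tan(+13.300°) = -0.1122, h₀ = 1.6833 rad.
Bracket: h₀ sin ϕ sin δ + cos ϕ cos δ sin h₀ = 1.6833×0.42894×0.23005 + 0.90334×0.97318×0.99368 = 0.166104 + 0.873556 = 1.039660.
Q̄ = (S_0/π) × [bracket] = (1361/π) × 1.039660 = 450.4 W/m².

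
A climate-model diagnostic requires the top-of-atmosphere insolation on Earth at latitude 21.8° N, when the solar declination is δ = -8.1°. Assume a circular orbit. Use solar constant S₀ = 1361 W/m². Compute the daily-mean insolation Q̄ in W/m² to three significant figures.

Q̄ ≈ 363 W/m²

cos H₀ = −tan(+21.8°) tan(-8.100°) = 0.0569, H₀ = 1.5138 rad.
Bracket: H₀ sin φ sin δ + cos φ cos δ sin H₀ = 1.5138×0.37137×-0.14090 + 0.92849×0.99002×0.99838 = -0.079211 + 0.917735 = 0.838524.
Q̄ = (S₀/π) × [bracket] = (1361/π) × 0.838524 = 363.3 W/m².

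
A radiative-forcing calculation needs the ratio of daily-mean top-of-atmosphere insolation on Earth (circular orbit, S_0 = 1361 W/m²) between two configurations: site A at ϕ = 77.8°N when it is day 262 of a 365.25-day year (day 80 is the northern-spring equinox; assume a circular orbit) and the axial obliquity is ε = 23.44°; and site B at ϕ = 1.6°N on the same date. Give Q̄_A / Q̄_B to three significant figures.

Q̄_A / Q̄_B ≈ 0.218

— Configuration A (ϕ=+77.8°):
Solar longitude: L_s = 360° × (262 − 80)/365.25 = 179.384°.
sin δ = sin 23.44° × sin 179.384° = 0.00428, so δ = +0.245°.
cos h₀ = −tan(+77.8°) tan(+0.245°) = -0.0198, h₀ = 1.5906 rad.
Bracket: h₀ sin ϕ sin δ + cos ϕ cos δ sin h₀ = 1.5906×0.97742×0.00428 + 0.21132×0.99999×0.99980 = 0.006654 + 0.211276 = 0.217930.
Q̄ = (S_0/π) × [bracket] = (1361/π) × 0.217930 = 94.412 W/m².
— Configuration B (ϕ=+1.6°):
cos h₀ = −tan(+1.6°) tan(+0.245°) = -0.0001, h₀ = 1.5709 rad.
Bracket: h₀ sin ϕ sin δ + cos ϕ cos δ sin h₀ = 1.5709×0.02792×0.00428 + 0.99961×0.99999×1.00000 = 0.000188 + 0.999600 = 0.999788.
Q̄ = (S_0/π) × [bracket] = (1361/π) × 0.999788 = 433.13 W/m².
Ratio Q̄_A / Q̄_B = 94.412 / 433.13 = 0.2180.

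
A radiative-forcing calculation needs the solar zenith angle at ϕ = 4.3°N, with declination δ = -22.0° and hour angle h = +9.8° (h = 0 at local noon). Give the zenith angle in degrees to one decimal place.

cos θ_z = sin ϕ sin δ + cos ϕ cos δ cos h = -0.028088 + 0.911082 = 0.882994.
θ_z = arccos(0.882994) = 28.0°.

θ_z = 28.0°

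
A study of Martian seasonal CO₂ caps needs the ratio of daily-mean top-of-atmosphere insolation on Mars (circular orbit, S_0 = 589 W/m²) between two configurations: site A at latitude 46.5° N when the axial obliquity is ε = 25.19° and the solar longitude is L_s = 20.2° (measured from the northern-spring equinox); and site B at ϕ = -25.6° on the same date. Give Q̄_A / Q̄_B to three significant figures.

— Configuration A (ϕ=+46.5°):
Solar declination: sin δ = sin ε · sin L_s = sin 25.19° × sin 20.2° = 0.14697, so δ = +8.451°.
cos h₀ = −tan(+46.5°) tan(+8.451°) = -0.1566, h₀ = 1.7280 rad.
Bracket: h₀ sin ϕ sin δ + cos ϕ cos δ sin h₀ = 1.7280×0.72537×0.14697 + 0.68835×0.98914×0.98767 = 0.184218 + 0.672479 = 0.856697.
Q̄ = (S_0/π) × [bracket] = (589/π) × 0.856697 = 160.62 W/m².
— Configuration B (ϕ=-25.6°):
cos h₀ = −tan(-25.6°) tan(+8.451°) = 0.0712, h₀ = 1.4995 rad.
Bracket: h₀ sin ϕ sin δ + cos ϕ cos δ sin h₀ = 1.4995×-0.43209×0.14697 + 0.90183×0.98914×0.99746 = -0.095225 + 0.889770 = 0.794545.
Q̄ = (S_0/π) × [bracket] = (589/π) × 0.794545 = 148.96 W/m².
Ratio Q̄_A / Q̄_B = 160.62 / 148.96 = 1.078.

Q̄_A / Q̄_B ≈ 1.08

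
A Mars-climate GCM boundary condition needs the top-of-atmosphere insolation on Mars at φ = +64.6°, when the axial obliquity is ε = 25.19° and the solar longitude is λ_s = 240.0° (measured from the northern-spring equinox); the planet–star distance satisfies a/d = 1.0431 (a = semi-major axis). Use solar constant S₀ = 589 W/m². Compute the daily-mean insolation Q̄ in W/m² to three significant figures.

Q̄ ≈ 5.18 W/m²

Solar declination: sin δ = sin ε · sin λ_s = sin 25.19° × sin 240.0° = -0.36860, so δ = -21.629°.
cos H₀ = −tan(+64.6°) tan(-21.629°) = 0.8351, H₀ = 0.5825 rad.
Bracket: H₀ sin φ sin δ + cos φ cos δ sin H₀ = 0.5825×0.90334×-0.36860 + 0.42894×0.92959×0.55015 = -0.193956 + 0.219366 = 0.025410.
Inverse-square distance factor (a/d)² = 1.0431² = 1.088058.
Q̄ = (S₀/π) × 1.088058 × [bracket] = (589/π) × 1.088058 × 0.025410 = 5.183 W/m².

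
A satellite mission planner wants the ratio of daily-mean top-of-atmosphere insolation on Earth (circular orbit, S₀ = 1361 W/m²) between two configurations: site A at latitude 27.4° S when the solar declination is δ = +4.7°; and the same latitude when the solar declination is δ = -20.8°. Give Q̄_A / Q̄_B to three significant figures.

— Configuration A (φ=-27.4°):
cos H₀ = −tan(-27.4°) tan(+4.700°) = 0.0426, H₀ = 1.5282 rad.
Bracket: H₀ sin φ sin δ + cos φ cos δ sin H₀ = 1.5282×-0.46020×0.08194 + 0.88782×0.99664×0.99909 = -0.057627 + 0.884032 = 0.826405.
Q̄ = (S₀/π) × [bracket] = (1361/π) × 0.826405 = 358.01 W/m².
— Configuration B (φ=-27.4°):
cos H₀ = −tan(-27.4°) tan(-20.800°) = -0.1969, H₀ = 1.7690 rad.
Bracket: H₀ sin φ sin δ + cos φ cos δ sin H₀ = 1.7690×-0.46020×-0.35511 + 0.88782×0.93483×0.98042 = 0.289093 + 0.813710 = 1.102803.
Q̄ = (S₀/π) × [bracket] = (1361/π) × 1.102803 = 477.76 W/m².
Ratio Q̄_A / Q̄_B = 358.01 / 477.76 = 0.7494.

Q̄_A / Q̄_B ≈ 0.749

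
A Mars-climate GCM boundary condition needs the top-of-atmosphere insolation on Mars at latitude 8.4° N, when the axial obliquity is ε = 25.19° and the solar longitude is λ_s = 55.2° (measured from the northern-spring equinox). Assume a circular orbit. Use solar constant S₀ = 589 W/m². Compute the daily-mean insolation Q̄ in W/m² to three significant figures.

Solar declination: sin δ = sin ε · sin λ_s = sin 25.19° × sin 55.2° = 0.34950, so δ = +20.457°.
cos H₀ = −tan(+8.4°) tan(+20.457°) = -0.0551, H₀ = 1.6259 rad.
Bracket: H₀ sin φ sin δ + cos φ cos δ sin H₀ = 1.6259×0.14608×0.34950 + 0.98927×0.93694×0.99848 = 0.083010 + 0.925478 = 1.008488.
Q̄ = (S₀/π) × [bracket] = (589/π) × 1.008488 = 189.1 W/m².

Q̄ ≈ 189 W/m²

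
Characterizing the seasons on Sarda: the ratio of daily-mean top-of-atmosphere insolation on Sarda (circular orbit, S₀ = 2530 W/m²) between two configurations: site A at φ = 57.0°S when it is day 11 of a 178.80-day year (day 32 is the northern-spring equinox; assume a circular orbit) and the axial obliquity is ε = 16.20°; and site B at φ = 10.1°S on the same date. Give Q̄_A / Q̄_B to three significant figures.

— Configuration A (φ=-57.0°):
Solar longitude: λ_s = 360° × (11 − 32)/178.80 = -42.282°, i.e. -42.282° + 360° = 317.718°.
sin δ = sin 16.20° × sin 317.718° = -0.18770, so δ = -10.819°.
cos H₀ = −tan(-57.0°) tan(-10.819°) = -0.2943, H₀ = 1.8695 rad.
Bracket: H₀ sin φ sin δ + cos φ cos δ sin H₀ = 1.8695×-0.83867×-0.18770 + 0.54464×0.98223×0.95572 = 0.294294 + 0.511274 = 0.805568.
Q̄ = (S₀/π) × [bracket] = (2530/π) × 0.805568 = 648.74 W/m².
— Configuration B (φ=-10.1°):
cos H₀ = −tan(-10.1°) tan(-10.819°) = -0.0340, H₀ = 1.6048 rad.
Bracket: H₀ sin φ sin δ + cos φ cos δ sin H₀ = 1.6048×-0.17537×-0.18770 + 0.98450×0.98223×0.99942 = 0.052825 + 0.966445 = 1.019270.
Q̄ = (S₀/π) × [bracket] = (2530/π) × 1.019270 = 820.84 W/m².
Ratio Q̄_A / Q̄_B = 648.74 / 820.84 = 0.7903.

Q̄_A / Q̄_B ≈ 0.790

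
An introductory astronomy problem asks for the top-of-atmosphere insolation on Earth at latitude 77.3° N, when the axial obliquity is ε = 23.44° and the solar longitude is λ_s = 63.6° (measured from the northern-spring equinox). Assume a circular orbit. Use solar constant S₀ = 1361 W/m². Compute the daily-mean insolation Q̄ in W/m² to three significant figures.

Solar declination: sin δ = sin ε · sin λ_s = sin 23.44° × sin 63.6° = 0.35630, so δ = +20.873°.
cos H₀ = −tan(+77.3°) tan(+20.873°) = -1.6921 ≤ −1 ⇒ polar day, H₀ = π.
Bracket: H₀ sin φ sin δ + cos φ cos δ sin H₀ = 3.1416×0.97553×0.35630 + 0.21985×0.93437×0.00000 = 1.091962 + 0.000000 = 1.091962.
Q̄ = (S₀/π) × [bracket] = (1361/π) × 1.091962 = 473.1 W/m².

Q̄ ≈ 473 W/m²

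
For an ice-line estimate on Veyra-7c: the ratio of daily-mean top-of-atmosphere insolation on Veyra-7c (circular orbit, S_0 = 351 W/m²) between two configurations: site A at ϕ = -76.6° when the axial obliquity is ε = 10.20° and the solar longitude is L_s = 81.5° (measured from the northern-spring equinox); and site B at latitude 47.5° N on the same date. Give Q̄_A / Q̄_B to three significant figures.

— Configuration A (ϕ=-76.6°):
Solar declination: sin δ = sin ε · sin L_s = sin 10.20° × sin 81.5° = 0.17514, so δ = +10.087°.
cos h₀ = −tan(-76.6°) tan(+10.087°) = 0.7467, h₀ = 0.7277 rad.
Bracket: h₀ sin ϕ sin δ + cos ϕ cos δ sin h₀ = 0.7277×-0.97278×0.17514 + 0.23175×0.98454×0.66516 = -0.123980 + 0.151768 = 0.027788.
Q̄ = (S_0/π) × [bracket] = (351/π) × 0.027788 = 3.1047 W/m².
— Configuration B (ϕ=+47.5°):
cos h₀ = −tan(+47.5°) tan(+10.087°) = -0.1941, h₀ = 1.7662 rad.
Bracket: h₀ sin ϕ sin δ + cos ϕ cos δ sin h₀ = 1.7662×0.73728×0.17514 + 0.67559×0.98454×0.98098 = 0.228064 + 0.652494 = 0.880558.
Q̄ = (S_0/π) × [bracket] = (351/π) × 0.880558 = 98.382 W/m².
Ratio Q̄_A / Q̄_B = 3.1047 / 98.382 = 0.03156.

Q̄_A / Q̄_B ≈ 0.0316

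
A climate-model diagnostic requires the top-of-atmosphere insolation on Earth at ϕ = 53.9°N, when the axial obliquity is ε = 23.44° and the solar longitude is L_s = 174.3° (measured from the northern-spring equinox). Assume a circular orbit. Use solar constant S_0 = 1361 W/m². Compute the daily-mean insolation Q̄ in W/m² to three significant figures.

Q̄ ≈ 277 W/m²

Solar declination: sin δ = sin ε · sin L_s = sin 23.44° × sin 174.3° = 0.03951, so δ = +2.264°.
cos h₀ = −tan(+53.9°) tan(+2.264°) = -0.0542, h₀ = 1.6250 rad.
Bracket: h₀ sin ϕ sin δ + cos ϕ cos δ sin h₀ = 1.6250×0.80799×0.03951 + 0.58920×0.99922×0.99853 = 0.051876 + 0.587875 = 0.639751.
Q̄ = (S_0/π) × [bracket] = (1361/π) × 0.639751 = 277.2 W/m².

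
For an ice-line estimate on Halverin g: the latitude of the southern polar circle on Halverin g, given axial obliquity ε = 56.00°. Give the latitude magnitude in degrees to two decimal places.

The polar circle is the lowest latitude that experiences at least one full rotation of continuous darkness at the northern-summer solstice; it lies at |ϕ| = 90° − ε = 90° − 56.00° = 34.00°.

34.00°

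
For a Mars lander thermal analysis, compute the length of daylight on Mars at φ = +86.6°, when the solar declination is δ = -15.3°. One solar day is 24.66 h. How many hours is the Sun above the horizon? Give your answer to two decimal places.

0.00 h

cos H₀ = −tan φ · tan δ = 4.6047 ≥ 1, so the Sun never rises (polar night) and H₀ = 0.
Daylight = 2H₀/(2π) × 24.66 h = (0.0000/π) × 24.66 = 0.00 h.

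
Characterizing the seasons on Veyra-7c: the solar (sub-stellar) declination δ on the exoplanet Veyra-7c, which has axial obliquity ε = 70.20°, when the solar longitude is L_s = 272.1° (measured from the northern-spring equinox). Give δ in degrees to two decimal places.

δ = -70.09°

sin δ = sin ε · sin L_s = sin 70.20° × sin 272.1° = -0.940249.
δ = arcsin(-0.940249) = -70.09°.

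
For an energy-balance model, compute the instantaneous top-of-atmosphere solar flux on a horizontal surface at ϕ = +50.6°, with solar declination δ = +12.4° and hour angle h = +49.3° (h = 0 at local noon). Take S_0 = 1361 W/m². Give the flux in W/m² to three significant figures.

cos θ_z = sin ϕ sin δ + cos ϕ cos δ cos h = 0.165933 + 0.404251 = 0.570184.
Flux = S_0 · cos θ_z = 1361 × 0.570184 = 776.0 W/m².

776 W/m²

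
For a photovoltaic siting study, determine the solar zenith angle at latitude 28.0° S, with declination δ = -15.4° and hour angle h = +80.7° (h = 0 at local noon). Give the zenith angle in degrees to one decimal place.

θ_z = 74.8°

cos θ_z = sin ϕ sin δ + cos ϕ cos δ cos h = 0.124671 + 0.137565 = 0.262236.
θ_z = arccos(0.262236) = 74.8°.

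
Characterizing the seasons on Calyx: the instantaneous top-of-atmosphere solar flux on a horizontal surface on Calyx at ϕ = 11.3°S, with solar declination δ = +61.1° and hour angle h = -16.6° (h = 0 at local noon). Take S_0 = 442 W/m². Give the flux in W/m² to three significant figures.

cos θ_z = sin ϕ sin δ + cos ϕ cos δ cos h = -0.171544 + 0.454162 = 0.282618.
Flux = S_0 · cos θ_z = 442 × 0.282618 = 124.9 W/m².

125 W/m²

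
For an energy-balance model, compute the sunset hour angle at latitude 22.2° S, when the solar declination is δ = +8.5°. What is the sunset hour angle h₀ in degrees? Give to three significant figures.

cos h₀ = −tan ϕ · tan δ = −tan(-22.2°) × tan(+8.500°) = 0.0610, so h₀ = 1.5098 rad = 86.50°.

h₀ = 86.5°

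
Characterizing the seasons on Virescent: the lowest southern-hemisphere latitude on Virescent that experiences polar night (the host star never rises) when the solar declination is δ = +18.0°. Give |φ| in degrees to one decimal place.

|φ| = 72.0°

Polar night requires cos H₀ = −tan φ tan δ ≥ 1, i.e. tan φ tan δ ≤ −1.
The boundary is |tan φ| · |tan δ| = 1, so |φ| = 90° − |δ| = 90° − 18.0° = 72.0° in the southern hemisphere.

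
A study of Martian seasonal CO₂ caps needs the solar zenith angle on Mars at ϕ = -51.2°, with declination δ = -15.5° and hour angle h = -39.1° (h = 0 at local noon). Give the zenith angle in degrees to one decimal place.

θ_z = 47.4°

cos θ_z = sin ϕ sin δ + cos ϕ cos δ cos h = 0.208269 + 0.468588 = 0.676857.
θ_z = arccos(0.676857) = 47.4°.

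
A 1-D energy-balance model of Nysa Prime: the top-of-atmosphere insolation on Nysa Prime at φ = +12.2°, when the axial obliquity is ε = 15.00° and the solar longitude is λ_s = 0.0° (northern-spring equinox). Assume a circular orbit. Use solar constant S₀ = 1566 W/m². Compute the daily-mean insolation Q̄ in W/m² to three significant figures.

Solar declination: sin δ = sin ε · sin λ_s = sin 15.00° × sin 0.0° = 0.00000, so δ = +0.000°.
cos H₀ = −tan(+12.2°) tan(+0.000°) = -0.0000, H₀ = 1.5708 rad.
Bracket: H₀ sin φ sin δ + cos φ cos δ sin H₀ = 1.5708×0.21132×0.00000 + 0.97742×1.00000×1.00000 = 0.000000 + 0.977420 = 0.977420.
Q̄ = (S₀/π) × [bracket] = (1566/π) × 0.977420 = 487.2 W/m².

Q̄ ≈ 487 W/m²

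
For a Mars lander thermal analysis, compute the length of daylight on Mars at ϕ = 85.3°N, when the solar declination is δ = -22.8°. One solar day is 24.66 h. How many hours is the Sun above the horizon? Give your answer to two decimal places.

cos h₀ = −tan ϕ · tan δ = 5.1130 ≥ 1, so the Sun never rises (polar night) and h₀ = 0.
Daylight = 2h₀/(2π) × 24.66 h = (0.0000/π) × 24.66 = 0.00 h.

0.00 h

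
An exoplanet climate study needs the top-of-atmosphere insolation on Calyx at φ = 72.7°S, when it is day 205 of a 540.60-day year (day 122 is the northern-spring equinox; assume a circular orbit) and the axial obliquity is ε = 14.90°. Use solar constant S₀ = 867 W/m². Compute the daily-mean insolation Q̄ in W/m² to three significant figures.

Q̄ ≈ 13.0 W/m²

Solar longitude: λ_s = 360° × (205 − 122)/540.60 = 55.272°.
sin δ = sin 14.90° × sin 55.272° = 0.21133, so δ = +12.200°.
cos H₀ = −tan(-72.7°) tan(+12.200°) = 0.6942, H₀ = 0.8035 rad.
Bracket: H₀ sin φ sin δ + cos φ cos δ sin H₀ = 0.8035×-0.95476×0.21133 + 0.29737×0.97742×0.71981 = -0.162122 + 0.209217 = 0.047095.
Q̄ = (S₀/π) × [bracket] = (867/π) × 0.047095 = 13.00 W/m².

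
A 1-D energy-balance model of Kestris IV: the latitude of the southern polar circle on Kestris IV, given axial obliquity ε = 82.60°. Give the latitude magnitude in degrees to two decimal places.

7.40°

The polar circle is the lowest latitude that experiences at least one full rotation of continuous darkness at the northern-summer solstice; it lies at |φ| = 90° − ε = 90° − 82.60° = 7.40°.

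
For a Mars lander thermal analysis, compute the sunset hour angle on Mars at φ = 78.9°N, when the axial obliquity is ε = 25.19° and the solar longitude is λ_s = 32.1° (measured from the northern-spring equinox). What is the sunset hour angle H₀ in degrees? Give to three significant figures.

Solar declination: sin δ = sin ε · sin λ_s = sin 25.19° × sin 32.1° = 0.22617, so δ = +13.072°.
Sunrise equation: cos H₀ = −tan φ · tan δ = -1.1835 ≤ −1, so the Sun never sets (polar day) and H₀ = π.

H₀ = 180°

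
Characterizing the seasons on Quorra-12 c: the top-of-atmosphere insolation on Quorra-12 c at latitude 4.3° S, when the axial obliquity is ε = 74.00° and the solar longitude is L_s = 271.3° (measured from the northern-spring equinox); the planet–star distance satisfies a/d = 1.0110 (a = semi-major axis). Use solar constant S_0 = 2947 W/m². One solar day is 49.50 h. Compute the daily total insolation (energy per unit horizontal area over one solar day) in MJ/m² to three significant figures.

68.1 MJ/m²

Solar declination: sin δ = sin ε · sin L_s = sin 74.00° × sin 271.3° = -0.96101, so δ = -73.949°.
cos h₀ = −tan(-4.3°) tan(-73.949°) = -0.2613, h₀ = 1.8352 rad.
Bracket: h₀ sin ϕ sin δ + cos ϕ cos δ sin h₀ = 1.8352×-0.07498×-0.96101 + 0.99719×0.27650×0.96525 = 0.132238 + 0.266142 = 0.398380.
Inverse-square distance factor (a/d)² = 1.0110² = 1.022121.
Q̄ = (S_0/π) × 1.022121 × [bracket] = (2947/π) × 1.022121 × 0.398380 = 381.97 W/m².
Daily total = Q̄ × 49.50 h × 3600 s/h = 381.97 × 49.50 × 3600 / 10⁶ = 68.07 MJ/m².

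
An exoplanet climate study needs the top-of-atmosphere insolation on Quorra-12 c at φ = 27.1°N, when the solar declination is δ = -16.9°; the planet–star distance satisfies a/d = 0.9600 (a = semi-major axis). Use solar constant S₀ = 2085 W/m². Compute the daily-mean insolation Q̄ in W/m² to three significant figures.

Q̄ ≈ 400 W/m²

cos H₀ = −tan(+27.1°) tan(-16.900°) = 0.1555, H₀ = 1.4147 rad.
Bracket: H₀ sin φ sin δ + cos φ cos δ sin H₀ = 1.4147×0.45554×-0.29070 + 0.89021×0.95681×0.98784 = -0.187342 + 0.841404 = 0.654062.
Inverse-square distance factor (a/d)² = 0.9600² = 0.921600.
Q̄ = (S₀/π) × 0.921600 × [bracket] = (2085/π) × 0.921600 × 0.654062 = 400.1 W/m².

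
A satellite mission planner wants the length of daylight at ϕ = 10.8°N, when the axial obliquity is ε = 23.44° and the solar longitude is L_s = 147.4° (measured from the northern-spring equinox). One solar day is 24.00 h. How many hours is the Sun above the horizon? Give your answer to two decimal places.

12.32 h

Solar declination: sin δ = sin ε · sin L_s = sin 23.44° × sin 147.4° = 0.21432, so δ = +12.375°.
cos h₀ = −tan ϕ · tan δ = −tan(+10.8°) × tan(+12.375°) = -0.0419, so h₀ = 1.6127 rad = 92.40°.
Daylight = 2h₀/(2π) × 24.00 h = (1.6127/π) × 24.00 = 12.32 h.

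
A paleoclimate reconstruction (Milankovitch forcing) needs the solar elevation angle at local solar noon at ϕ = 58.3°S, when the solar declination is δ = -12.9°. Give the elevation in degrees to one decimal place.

44.6°

At local noon the hour angle is zero, so the zenith angle equals |ϕ − δ| = |-58.3° − (-12.900°)| = 45.400°.
Elevation = 90° − 45.400° = 44.6°.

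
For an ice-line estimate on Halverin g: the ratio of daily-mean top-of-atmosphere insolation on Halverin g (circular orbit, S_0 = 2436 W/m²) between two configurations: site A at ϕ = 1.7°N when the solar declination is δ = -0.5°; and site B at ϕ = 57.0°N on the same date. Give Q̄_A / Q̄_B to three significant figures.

— Configuration A (ϕ=+1.7°):
cos h₀ = −tan(+1.7°) tan(-0.500°) = 0.0003, h₀ = 1.5705 rad.
Bracket: h₀ sin ϕ sin δ + cos ϕ cos δ sin h₀ = 1.5705×0.02967×-0.00873 + 0.99956×0.99996×1.00000 = -0.000407 + 0.999520 = 0.999113.
Q̄ = (S_0/π) × [bracket] = (2436/π) × 0.999113 = 774.72 W/m².
— Configuration B (ϕ=+57.0°):
cos h₀ = −tan(+57.0°) tan(-0.500°) = 0.0134, h₀ = 1.5574 rad.
Bracket: h₀ sin ϕ sin δ + cos ϕ cos δ sin h₀ = 1.5574×0.83867×-0.00873 + 0.54464×0.99996×0.99991 = -0.011403 + 0.544569 = 0.533166.
Q̄ = (S_0/π) × [bracket] = (2436/π) × 0.533166 = 413.42 W/m².
Ratio Q̄_A / Q̄_B = 774.72 / 413.42 = 1.874.

Q̄_A / Q̄_B ≈ 1.87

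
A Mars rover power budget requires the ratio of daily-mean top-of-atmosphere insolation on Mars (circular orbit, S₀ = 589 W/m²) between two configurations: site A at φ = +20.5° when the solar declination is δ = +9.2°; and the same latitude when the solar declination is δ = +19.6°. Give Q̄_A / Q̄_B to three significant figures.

— Configuration A (φ=+20.5°):
cos H₀ = −tan(+20.5°) tan(+9.200°) = -0.0606, H₀ = 1.6314 rad.
Bracket: H₀ sin φ sin δ + cos φ cos δ sin H₀ = 1.6314×0.35021×0.15988 + 0.93667×0.98714×0.99816 = 0.091345 + 0.922923 = 1.014268.
Q̄ = (S₀/π) × [bracket] = (589/π) × 1.014268 = 190.16 W/m².
— Configuration B (φ=+20.5°):
cos H₀ = −tan(+20.5°) tan(+19.600°) = -0.1331, H₀ = 1.7043 rad.
Bracket: H₀ sin φ sin δ + cos φ cos δ sin H₀ = 1.7043×0.35021×0.33545 + 0.93667×0.94206×0.99110 = 0.200218 + 0.874546 = 1.074764.
Q̄ = (S₀/π) × [bracket] = (589/π) × 1.074764 = 201.50 W/m².
Ratio Q̄_A / Q̄_B = 190.16 / 201.50 = 0.9437.

Q̄_A / Q̄_B ≈ 0.944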